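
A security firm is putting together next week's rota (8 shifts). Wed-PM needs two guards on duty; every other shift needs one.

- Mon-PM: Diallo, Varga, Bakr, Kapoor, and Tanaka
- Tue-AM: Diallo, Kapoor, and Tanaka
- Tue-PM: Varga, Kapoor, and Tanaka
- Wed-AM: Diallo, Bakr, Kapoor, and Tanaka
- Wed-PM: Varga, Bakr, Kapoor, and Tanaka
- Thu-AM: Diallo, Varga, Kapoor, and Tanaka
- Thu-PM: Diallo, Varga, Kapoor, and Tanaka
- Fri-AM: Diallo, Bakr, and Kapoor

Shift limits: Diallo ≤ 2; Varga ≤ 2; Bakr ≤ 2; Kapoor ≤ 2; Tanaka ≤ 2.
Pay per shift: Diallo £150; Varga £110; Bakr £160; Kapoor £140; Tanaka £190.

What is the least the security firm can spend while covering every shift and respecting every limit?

Picking the cheapest available guard for each shift independently would cost £1110, but that ignores the shift limits.
An optimal schedule: Mon-PM→Bakr, Tue-AM→Diallo, Tue-PM→Varga, Wed-AM→Bakr, Wed-PM→Kapoor+Tanaka, Thu-AM→Varga, Thu-PM→Kapoor, Fri-AM→Diallo.
Total: 160 + 150 + 110 + 160 + 140 + 190 + 110 + 140 + 150 = £1310.

£1310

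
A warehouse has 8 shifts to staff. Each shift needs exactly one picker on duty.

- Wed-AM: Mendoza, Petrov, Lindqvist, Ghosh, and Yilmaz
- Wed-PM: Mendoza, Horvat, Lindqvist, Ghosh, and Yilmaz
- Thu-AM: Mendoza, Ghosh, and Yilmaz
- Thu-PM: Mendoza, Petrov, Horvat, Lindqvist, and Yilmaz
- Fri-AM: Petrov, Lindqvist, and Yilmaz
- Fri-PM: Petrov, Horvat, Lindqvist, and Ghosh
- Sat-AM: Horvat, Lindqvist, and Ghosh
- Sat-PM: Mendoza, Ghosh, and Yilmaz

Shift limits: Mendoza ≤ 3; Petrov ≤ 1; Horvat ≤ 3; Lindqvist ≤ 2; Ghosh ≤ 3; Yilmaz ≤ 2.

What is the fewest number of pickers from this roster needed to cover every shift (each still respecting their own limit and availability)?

3

8 slots to fill and no one can take more than 3, so at least ⌈8/3⌉ = 3 pickers are needed.
Mendoza, Horvat, and Lindqvist alone can cover everything: Wed-AM→Mendoza, Wed-PM→Horvat, Thu-AM→Mendoza, Thu-PM→Lindqvist, Fri-AM→Lindqvist, Fri-PM→Horvat, Sat-AM→Horvat, Sat-PM→Mendoza.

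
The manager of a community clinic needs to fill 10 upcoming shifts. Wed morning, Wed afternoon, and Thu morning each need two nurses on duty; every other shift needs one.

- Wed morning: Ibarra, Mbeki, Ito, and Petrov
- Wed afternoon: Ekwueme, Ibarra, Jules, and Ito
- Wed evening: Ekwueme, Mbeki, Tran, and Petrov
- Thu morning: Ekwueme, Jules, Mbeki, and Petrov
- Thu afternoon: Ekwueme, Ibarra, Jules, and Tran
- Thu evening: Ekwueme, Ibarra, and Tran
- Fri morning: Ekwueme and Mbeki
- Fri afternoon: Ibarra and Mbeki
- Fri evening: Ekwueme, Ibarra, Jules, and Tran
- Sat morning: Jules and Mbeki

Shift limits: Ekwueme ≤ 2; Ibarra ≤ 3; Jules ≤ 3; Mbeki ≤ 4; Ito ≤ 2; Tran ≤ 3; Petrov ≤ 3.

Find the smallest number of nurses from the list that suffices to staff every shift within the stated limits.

4

13 slots to fill and no one can take more than 4, so at least ⌈13/4⌉ = 4 nurses are needed.
Ibarra, Jules, Mbeki, and Tran alone can cover everything: Wed morning→Ibarra+Mbeki, Wed afternoon→Ibarra+Jules, Wed evening→Mbeki, Thu morning→Jules+Mbeki, Thu afternoon→Tran, Thu evening→Tran, Fri morning→Mbeki, Fri afternoon→Ibarra, Fri evening→Tran, Sat morning→Jules.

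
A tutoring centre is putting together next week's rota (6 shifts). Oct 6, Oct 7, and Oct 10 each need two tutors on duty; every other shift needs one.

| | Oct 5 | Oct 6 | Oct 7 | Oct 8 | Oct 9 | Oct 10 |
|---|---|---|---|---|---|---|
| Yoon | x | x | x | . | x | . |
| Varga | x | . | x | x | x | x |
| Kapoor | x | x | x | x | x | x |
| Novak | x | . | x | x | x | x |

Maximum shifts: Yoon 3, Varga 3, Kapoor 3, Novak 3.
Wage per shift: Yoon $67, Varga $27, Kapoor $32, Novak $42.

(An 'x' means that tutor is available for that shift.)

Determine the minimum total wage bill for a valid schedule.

$328

Oct 6 can only be covered by Yoon and Kapoor, so that assignment is forced.
Picking the cheapest available tutor for each shift independently would cost $298, but that ignores the shift limits.
An optimal schedule: Oct 5→Varga, Oct 6→Kapoor+Yoon, Oct 7→Kapoor+Novak, Oct 8→Varga, Oct 9→Novak, Oct 10→Varga+Kapoor.
Total: 27 + 32 + 67 + 32 + 42 + 27 + 42 + 27 + 32 = $328.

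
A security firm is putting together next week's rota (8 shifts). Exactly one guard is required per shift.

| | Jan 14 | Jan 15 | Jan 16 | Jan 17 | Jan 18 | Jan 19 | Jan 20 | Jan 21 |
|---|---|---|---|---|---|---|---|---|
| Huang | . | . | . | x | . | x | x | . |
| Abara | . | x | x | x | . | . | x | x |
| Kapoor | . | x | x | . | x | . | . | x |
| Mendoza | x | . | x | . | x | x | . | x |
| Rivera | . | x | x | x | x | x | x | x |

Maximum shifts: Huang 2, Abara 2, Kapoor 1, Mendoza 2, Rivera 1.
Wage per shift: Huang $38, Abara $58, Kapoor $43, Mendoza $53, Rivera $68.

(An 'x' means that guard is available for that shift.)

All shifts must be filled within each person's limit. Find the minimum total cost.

Jan 14 can only be covered by Mendoza, so that assignment is forced.
Picking the cheapest available guard for each shift independently would cost $339, but that ignores the shift limits.
An optimal schedule: Jan 14→Mendoza, Jan 15→Abara, Jan 16→Mendoza, Jan 17→Huang, Jan 18→Kapoor, Jan 19→Huang, Jan 20→Abara, Jan 21→Rivera.
Total: 53 + 58 + 53 + 38 + 43 + 38 + 58 + 68 = $409.

$409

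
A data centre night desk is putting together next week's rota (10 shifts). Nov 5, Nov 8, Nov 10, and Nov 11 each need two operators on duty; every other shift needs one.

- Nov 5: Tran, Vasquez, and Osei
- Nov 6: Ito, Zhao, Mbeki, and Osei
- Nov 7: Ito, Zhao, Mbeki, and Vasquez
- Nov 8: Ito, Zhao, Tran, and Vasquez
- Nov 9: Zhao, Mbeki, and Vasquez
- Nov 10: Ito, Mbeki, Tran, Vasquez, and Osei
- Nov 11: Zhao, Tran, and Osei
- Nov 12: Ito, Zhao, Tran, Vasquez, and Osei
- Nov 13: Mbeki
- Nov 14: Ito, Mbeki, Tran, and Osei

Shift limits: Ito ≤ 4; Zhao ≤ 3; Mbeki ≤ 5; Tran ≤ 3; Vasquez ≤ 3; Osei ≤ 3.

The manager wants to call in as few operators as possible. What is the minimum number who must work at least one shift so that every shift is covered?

4

14 slots to fill and no one can take more than 5, so at least ⌈14/5⌉ = 3 operators are needed.
Any 3 operators together have capacity at most 5+4+3 = 12 < 14 slots, so 3 can never suffice.
Ito, Mbeki, Tran, and Osei alone can cover everything: Nov 5→Tran+Osei, Nov 6→Ito, Nov 7→Ito, Nov 8→Ito+Tran, Nov 9→Mbeki, Nov 10→Mbeki+Osei, Nov 11→Tran+Osei, Nov 12→Ito, Nov 13→Mbeki, Nov 14→Mbeki.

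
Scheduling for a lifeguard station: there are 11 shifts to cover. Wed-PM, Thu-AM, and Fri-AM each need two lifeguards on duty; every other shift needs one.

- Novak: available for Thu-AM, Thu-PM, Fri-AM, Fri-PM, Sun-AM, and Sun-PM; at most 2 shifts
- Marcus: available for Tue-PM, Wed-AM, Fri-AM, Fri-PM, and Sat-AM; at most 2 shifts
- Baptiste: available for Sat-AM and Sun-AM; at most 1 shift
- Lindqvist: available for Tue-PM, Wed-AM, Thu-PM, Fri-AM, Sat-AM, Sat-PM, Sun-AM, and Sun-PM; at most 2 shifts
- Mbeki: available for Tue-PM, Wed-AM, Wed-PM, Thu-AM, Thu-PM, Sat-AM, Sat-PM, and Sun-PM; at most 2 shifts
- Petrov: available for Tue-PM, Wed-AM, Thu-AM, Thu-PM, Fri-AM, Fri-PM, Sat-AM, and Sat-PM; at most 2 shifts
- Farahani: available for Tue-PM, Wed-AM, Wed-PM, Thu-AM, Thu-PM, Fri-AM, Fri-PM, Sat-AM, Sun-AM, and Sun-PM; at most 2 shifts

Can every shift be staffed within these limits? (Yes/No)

No

Total capacity is 2+2+1+2+2+2+2 = 13 but 14 worker-slots are needed — infeasible.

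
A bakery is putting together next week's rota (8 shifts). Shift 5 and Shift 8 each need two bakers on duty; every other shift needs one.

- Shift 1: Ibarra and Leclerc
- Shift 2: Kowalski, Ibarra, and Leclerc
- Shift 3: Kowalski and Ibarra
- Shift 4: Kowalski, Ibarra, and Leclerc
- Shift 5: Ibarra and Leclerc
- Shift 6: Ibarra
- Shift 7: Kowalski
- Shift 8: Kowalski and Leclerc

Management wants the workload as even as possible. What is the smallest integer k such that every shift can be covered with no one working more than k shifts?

With 3 bakers and 10 worker-slots to fill, someone must work at least ⌈10/3⌉ = 4 shifts, so k ≥ 4.
k = 4 works: Shift 1→Ibarra, Shift 2→Kowalski, Shift 3→Kowalski, Shift 4→Ibarra, Shift 5→Ibarra+Leclerc, Shift 6→Ibarra, Shift 7→Kowalski, Shift 8→Kowalski+Leclerc.
Loads: Kowalski 4, Ibarra 4, Leclerc 2 — all ≤ 4.

4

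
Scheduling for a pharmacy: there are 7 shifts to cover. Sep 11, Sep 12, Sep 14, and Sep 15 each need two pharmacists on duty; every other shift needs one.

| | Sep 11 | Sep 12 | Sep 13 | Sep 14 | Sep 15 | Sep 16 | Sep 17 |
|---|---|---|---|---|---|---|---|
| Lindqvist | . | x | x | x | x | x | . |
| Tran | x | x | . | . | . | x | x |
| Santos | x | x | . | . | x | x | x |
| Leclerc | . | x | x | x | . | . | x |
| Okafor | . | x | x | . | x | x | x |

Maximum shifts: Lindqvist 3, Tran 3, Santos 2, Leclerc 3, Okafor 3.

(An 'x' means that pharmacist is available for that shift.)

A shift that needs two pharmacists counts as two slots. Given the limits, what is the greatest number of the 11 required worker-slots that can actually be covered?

11

Total capacity across all pharmacists is 3+3+2+3+3 = 14, and 11 slots are needed, so at most 11 can be filled.
An assignment achieving 11: Sep 11→Tran+Santos, Sep 12→Leclerc+Okafor, Sep 13→Lindqvist, Sep 14→Lindqvist+Leclerc, Sep 15→Lindqvist+Santos, Sep 16→Tran, Sep 17→Tran.
Loads: Lindqvist 3/3, Tran 3/3, Santos 2/2, Leclerc 2/3, Okafor 1/3.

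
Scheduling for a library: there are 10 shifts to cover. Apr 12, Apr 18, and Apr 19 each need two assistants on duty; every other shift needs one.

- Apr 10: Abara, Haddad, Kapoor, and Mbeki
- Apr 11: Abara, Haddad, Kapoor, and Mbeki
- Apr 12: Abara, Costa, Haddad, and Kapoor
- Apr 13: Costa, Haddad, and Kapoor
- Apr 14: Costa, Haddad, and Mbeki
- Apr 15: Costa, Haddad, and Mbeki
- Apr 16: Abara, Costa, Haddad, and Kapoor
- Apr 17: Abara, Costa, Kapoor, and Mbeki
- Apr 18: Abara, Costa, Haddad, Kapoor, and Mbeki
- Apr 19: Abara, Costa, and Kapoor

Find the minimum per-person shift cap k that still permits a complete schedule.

With 5 assistants and 13 worker-slots to fill, someone must work at least ⌈13/5⌉ = 3 shifts, so k ≥ 3.
k = 3 works: Apr 10→Abara, Apr 11→Abara, Apr 12→Haddad+Kapoor, Apr 13→Costa, Apr 14→Costa, Apr 15→Costa, Apr 16→Haddad, Apr 17→Kapoor, Apr 18→Haddad+Mbeki, Apr 19→Abara+Kapoor.
Loads: Abara 3, Costa 3, Haddad 3, Kapoor 3, Mbeki 1 — all ≤ 3.

3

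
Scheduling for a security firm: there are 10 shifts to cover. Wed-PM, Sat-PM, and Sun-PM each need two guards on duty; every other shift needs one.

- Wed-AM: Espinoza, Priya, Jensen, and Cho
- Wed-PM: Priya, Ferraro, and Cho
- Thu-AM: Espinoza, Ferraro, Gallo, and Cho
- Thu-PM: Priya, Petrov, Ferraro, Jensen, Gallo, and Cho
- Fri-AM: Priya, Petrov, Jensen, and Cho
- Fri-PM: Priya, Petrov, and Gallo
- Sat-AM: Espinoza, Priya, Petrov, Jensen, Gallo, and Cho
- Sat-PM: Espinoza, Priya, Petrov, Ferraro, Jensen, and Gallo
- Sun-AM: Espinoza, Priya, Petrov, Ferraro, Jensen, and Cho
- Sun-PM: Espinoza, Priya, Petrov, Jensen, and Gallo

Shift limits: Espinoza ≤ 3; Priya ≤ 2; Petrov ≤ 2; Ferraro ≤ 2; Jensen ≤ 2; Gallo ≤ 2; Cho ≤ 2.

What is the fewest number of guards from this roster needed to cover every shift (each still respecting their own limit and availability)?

6

13 slots to fill and no one can take more than 3, so at least ⌈13/3⌉ = 5 guards are needed.
Any 5 guards together have capacity at most 3+2+2+2+2 = 11 < 13 slots, so 5 can never suffice.
Espinoza, Priya, Petrov, Ferraro, Jensen, and Gallo alone can cover everything: Wed-AM→Espinoza, Wed-PM→Priya+Ferraro, Thu-AM→Espinoza, Thu-PM→Petrov, Fri-AM→Priya, Fri-PM→Petrov, Sat-AM→Espinoza, Sat-PM→Jensen+Gallo, Sun-AM→Ferraro, Sun-PM→Jensen+Gallo.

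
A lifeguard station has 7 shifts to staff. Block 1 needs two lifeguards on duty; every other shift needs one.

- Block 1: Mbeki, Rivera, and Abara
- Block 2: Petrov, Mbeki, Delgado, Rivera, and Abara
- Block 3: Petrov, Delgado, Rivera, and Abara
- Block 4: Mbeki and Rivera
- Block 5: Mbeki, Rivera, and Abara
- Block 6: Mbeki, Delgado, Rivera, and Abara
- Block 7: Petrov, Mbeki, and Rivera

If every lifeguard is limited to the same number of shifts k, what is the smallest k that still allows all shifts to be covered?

2

With 5 lifeguards and 8 worker-slots to fill, someone must work at least ⌈8/5⌉ = 2 shifts, so k ≥ 2.
k = 2 works: Block 1→Mbeki+Rivera, Block 2→Delgado, Block 3→Petrov, Block 4→Mbeki, Block 5→Rivera, Block 6→Delgado, Block 7→Petrov.
Loads: Petrov 2, Mbeki 2, Delgado 2, Rivera 2, Abara 0 — all ≤ 2.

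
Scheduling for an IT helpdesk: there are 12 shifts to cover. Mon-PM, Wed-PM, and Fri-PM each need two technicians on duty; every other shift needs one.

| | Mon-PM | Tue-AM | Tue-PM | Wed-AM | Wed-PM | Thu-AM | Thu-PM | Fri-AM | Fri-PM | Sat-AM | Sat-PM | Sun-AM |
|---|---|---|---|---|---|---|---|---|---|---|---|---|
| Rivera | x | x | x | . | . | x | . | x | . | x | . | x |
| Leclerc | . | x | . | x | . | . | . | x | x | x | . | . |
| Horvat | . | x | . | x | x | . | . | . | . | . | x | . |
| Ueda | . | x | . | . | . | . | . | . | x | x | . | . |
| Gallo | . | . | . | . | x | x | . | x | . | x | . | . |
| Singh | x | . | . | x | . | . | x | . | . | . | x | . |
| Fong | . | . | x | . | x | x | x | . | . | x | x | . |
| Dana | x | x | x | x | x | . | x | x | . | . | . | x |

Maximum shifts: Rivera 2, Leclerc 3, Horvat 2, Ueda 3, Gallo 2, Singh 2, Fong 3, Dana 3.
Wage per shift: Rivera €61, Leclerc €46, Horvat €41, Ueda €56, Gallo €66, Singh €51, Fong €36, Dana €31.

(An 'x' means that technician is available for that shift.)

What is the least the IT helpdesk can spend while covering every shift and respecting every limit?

Fri-PM can only be covered by Leclerc and Ueda, so that assignment is forced.
Picking the cheapest available technician for each shift independently would cost €545, but that ignores the shift limits.
An optimal schedule: Mon-PM→Dana+Singh, Tue-AM→Leclerc, Tue-PM→Dana, Wed-AM→Singh, Wed-PM→Fong+Horvat, Thu-AM→Fong, Thu-PM→Fong, Fri-AM→Leclerc, Fri-PM→Leclerc+Ueda, Sat-AM→Ueda, Sat-PM→Horvat, Sun-AM→Dana.
Total: 31 + 51 + 46 + 31 + 51 + 36 + 41 + 36 + 36 + 46 + 46 + 56 + 56 + 41 + 31 = €635.

€635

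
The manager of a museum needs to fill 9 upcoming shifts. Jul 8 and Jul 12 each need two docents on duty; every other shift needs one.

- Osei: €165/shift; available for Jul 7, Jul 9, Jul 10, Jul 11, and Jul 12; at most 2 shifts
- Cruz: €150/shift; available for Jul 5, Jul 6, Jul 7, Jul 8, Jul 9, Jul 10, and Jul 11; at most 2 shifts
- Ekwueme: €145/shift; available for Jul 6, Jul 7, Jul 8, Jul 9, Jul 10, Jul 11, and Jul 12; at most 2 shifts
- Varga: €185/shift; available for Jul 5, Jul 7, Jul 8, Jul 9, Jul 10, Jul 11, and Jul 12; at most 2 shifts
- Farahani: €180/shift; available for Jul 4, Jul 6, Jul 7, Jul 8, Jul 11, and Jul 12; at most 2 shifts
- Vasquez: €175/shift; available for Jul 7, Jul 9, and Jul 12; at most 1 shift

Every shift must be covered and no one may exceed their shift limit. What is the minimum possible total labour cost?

€1825

Jul 4 can only be covered by Farahani, so that assignment is forced.
Picking the cheapest available docent for each shift independently would cost €1660, but that ignores the shift limits.
An optimal schedule: Jul 4→Farahani, Jul 5→Cruz, Jul 6→Cruz, Jul 7→Ekwueme, Jul 8→Varga+Farahani, Jul 9→Osei, Jul 10→Osei, Jul 11→Ekwueme, Jul 12→Varga+Vasquez.
Total: 180 + 150 + 150 + 145 + 185 + 180 + 165 + 165 + 145 + 185 + 175 = €1825.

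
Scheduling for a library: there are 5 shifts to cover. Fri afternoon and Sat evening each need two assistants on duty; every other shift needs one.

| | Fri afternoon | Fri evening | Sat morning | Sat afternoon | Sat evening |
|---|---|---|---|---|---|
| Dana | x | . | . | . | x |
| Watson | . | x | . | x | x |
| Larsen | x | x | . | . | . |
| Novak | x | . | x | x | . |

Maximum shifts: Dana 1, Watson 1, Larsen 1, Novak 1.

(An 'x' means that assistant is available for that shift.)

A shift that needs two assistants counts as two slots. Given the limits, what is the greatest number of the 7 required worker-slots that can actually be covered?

4

Total capacity across all assistants is 1+1+1+1 = 4, and 7 slots are needed, so at most 4 can be filled.
An assignment achieving 4: Fri afternoon→Larsen, Fri evening→Watson, Sat morning→Novak, Sat evening→Dana.
Loads: Dana 1/1, Watson 1/1, Larsen 1/1, Novak 1/1.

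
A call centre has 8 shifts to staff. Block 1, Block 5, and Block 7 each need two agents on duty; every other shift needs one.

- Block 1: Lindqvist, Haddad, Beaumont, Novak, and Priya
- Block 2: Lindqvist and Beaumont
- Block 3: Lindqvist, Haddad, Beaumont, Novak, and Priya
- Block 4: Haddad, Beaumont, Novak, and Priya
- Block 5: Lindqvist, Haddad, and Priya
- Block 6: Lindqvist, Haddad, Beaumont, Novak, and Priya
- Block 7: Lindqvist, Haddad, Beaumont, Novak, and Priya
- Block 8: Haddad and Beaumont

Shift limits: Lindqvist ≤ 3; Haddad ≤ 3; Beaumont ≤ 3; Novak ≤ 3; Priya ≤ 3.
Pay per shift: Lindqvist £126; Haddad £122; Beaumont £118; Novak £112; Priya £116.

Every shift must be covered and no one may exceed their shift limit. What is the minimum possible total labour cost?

Picking the cheapest available agent for each shift independently would cost £1266, but that ignores the shift limits.
An optimal schedule: Block 1→Priya+Beaumont, Block 2→Beaumont, Block 3→Novak, Block 4→Novak, Block 5→Priya+Haddad, Block 6→Novak, Block 7→Priya+Haddad, Block 8→Beaumont.
Total: 116 + 118 + 118 + 112 + 112 + 116 + 122 + 112 + 116 + 122 + 118 = £1282.

£1282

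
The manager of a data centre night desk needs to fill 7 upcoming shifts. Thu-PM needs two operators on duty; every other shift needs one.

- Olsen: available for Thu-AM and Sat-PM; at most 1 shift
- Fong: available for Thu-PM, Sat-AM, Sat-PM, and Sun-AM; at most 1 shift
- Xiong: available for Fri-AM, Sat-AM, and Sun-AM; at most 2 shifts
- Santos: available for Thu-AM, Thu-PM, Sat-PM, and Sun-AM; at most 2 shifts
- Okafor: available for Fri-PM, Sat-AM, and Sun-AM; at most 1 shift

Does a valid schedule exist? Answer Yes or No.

No

Total capacity is 1+1+2+2+1 = 7 but 8 worker-slots are needed — infeasible.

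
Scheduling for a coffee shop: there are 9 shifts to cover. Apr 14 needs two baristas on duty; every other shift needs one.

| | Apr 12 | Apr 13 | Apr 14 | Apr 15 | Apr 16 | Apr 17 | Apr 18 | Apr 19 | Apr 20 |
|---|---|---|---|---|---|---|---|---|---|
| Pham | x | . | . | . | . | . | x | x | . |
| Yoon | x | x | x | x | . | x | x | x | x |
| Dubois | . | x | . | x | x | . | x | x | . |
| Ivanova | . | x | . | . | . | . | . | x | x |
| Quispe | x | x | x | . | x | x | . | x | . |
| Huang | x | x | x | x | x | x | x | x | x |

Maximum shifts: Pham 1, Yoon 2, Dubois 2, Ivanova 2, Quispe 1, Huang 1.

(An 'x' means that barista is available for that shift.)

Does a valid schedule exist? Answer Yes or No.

No

Total capacity is 1+2+2+2+1+1 = 9 but 10 worker-slots are needed — infeasible.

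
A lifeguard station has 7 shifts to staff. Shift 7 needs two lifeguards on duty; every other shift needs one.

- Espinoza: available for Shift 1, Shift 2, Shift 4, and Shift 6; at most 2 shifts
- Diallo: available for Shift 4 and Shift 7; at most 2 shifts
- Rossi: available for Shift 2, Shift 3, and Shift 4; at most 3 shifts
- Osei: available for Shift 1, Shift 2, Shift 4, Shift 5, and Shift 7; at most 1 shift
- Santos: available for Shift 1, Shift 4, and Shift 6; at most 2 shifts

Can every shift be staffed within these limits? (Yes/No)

Total capacity is 10 and 8 slots are needed, so capacity alone doesn't rule it out.
Shifts {Shift 5, Shift 7} need 3 worker-slots in total, but the lifeguards available for any of those shifts (Diallo and Osei) can supply at most 2 among them. So no valid schedule exists.

No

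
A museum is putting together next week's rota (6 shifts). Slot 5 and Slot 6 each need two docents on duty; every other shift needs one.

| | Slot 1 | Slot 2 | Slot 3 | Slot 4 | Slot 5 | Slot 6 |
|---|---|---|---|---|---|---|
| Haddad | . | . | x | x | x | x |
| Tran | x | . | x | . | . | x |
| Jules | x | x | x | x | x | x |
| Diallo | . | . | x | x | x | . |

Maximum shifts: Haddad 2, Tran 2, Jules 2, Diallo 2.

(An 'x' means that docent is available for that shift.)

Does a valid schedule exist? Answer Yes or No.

Slot 2 can only be covered by Jules, so that assignment is forced.
One valid schedule: Slot 1→Tran, Slot 2→Jules, Slot 3→Diallo, Slot 4→Haddad, Slot 5→Haddad+Diallo, Slot 6→Tran+Jules.
Loads: Haddad 2/2, Tran 2/2, Jules 2/2, Diallo 2/2 — all within limits.

Yes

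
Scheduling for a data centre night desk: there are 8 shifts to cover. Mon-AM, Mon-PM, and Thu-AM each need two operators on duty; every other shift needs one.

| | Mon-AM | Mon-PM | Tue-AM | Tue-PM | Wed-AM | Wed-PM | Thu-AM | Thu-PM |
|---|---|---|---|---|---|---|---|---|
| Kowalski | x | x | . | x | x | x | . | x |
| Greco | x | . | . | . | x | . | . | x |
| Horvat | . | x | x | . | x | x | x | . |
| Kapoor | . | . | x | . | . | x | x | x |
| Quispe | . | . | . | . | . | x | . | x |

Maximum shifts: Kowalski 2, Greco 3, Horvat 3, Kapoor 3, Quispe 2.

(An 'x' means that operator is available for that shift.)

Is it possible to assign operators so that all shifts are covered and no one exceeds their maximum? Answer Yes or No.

No

Total capacity is 13 and 11 slots are needed, so capacity alone doesn't rule it out.
Shifts {Mon-AM, Mon-PM, Tue-PM} need 5 worker-slots in total, but the operators available for any of those shifts (Kowalski, Greco, and Horvat) can supply at most 4 among them. So no valid schedule exists.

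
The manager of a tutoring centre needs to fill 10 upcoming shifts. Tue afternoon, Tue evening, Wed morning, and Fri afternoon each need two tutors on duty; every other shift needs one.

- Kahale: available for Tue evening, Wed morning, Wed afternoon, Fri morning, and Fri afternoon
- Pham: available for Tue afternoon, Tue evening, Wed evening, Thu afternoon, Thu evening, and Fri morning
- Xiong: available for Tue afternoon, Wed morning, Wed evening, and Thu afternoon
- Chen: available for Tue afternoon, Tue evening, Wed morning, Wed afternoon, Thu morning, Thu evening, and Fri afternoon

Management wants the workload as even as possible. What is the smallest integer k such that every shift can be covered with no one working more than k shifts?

4

With 4 tutors and 14 worker-slots to fill, someone must work at least ⌈14/4⌉ = 4 shifts, so k ≥ 4.
k = 4 works: Tue afternoon→Pham+Xiong, Tue evening→Kahale+Chen, Wed morning→Xiong+Chen, Wed afternoon→Kahale, Wed evening→Pham, Thu morning→Chen, Thu afternoon→Pham, Thu evening→Pham, Fri morning→Kahale, Fri afternoon→Kahale+Chen.
Loads: Kahale 4, Pham 4, Xiong 2, Chen 4 — all ≤ 4.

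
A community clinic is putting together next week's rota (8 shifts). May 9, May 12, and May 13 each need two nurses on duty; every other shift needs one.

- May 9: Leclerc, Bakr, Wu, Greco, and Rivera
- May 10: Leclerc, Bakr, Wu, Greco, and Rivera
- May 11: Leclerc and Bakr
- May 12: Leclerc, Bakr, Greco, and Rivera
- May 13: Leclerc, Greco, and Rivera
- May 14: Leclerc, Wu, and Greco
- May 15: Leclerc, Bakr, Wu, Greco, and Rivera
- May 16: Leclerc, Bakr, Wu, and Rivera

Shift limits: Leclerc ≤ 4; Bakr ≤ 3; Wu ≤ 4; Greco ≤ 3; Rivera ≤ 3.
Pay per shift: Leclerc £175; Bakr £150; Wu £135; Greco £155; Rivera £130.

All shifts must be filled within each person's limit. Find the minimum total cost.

£1535

Picking the cheapest available nurse for each shift independently would cost £1505, but that ignores the shift limits.
An optimal schedule: May 9→Wu+Bakr, May 10→Wu, May 11→Bakr, May 12→Rivera+Bakr, May 13→Rivera+Greco, May 14→Wu, May 15→Wu, May 16→Rivera.
Total: 135 + 150 + 135 + 150 + 130 + 150 + 130 + 155 + 135 + 135 + 130 = £1535.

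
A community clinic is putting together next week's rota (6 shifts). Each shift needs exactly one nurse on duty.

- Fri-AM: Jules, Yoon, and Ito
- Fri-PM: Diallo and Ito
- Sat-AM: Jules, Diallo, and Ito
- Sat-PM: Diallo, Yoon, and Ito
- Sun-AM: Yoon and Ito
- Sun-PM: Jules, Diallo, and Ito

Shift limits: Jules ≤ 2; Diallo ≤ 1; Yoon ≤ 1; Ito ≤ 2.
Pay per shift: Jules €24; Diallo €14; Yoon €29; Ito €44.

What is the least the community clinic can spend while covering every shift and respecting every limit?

Picking the cheapest available nurse for each shift independently would cost €109, but that ignores the shift limits.
An optimal schedule: Fri-AM→Jules, Fri-PM→Diallo, Sat-AM→Jules, Sat-PM→Ito, Sun-AM→Yoon, Sun-PM→Ito.
Total: 24 + 14 + 24 + 44 + 29 + 44 = €179.

€179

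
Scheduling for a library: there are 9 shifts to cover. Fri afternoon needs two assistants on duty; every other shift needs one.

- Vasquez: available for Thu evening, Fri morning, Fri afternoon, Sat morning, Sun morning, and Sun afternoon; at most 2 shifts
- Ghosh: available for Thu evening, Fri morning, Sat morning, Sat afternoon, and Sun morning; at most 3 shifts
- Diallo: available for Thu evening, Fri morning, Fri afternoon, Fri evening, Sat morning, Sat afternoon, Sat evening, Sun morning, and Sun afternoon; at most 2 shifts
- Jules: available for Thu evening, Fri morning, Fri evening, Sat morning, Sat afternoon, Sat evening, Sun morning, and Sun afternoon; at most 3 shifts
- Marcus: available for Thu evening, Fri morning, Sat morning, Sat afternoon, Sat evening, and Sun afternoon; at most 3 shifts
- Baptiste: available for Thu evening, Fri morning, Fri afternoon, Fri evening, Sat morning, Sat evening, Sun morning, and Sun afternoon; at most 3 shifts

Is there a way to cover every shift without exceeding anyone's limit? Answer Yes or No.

Yes

One valid schedule: Thu evening→Ghosh, Fri morning→Ghosh, Fri afternoon→Vasquez+Diallo, Fri evening→Diallo, Sat morning→Jules, Sat afternoon→Ghosh, Sat evening→Jules, Sun morning→Vasquez, Sun afternoon→Jules.
Loads: Vasquez 2/2, Ghosh 3/3, Diallo 2/2, Jules 3/3, Marcus 0/3, Baptiste 0/3 — all within limits.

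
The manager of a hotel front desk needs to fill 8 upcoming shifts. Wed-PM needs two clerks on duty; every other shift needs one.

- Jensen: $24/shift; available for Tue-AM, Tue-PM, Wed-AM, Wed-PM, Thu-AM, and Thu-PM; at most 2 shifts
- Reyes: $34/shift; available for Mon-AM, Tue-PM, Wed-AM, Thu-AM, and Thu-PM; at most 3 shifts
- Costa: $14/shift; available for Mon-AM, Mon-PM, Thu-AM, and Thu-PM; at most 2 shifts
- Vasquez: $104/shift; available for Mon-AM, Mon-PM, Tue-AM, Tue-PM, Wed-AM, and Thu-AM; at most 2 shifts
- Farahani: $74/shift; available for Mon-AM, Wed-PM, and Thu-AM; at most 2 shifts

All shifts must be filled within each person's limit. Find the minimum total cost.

$326

Wed-PM can only be covered by Jensen and Farahani, so that assignment is forced.
Picking the cheapest available clerk for each shift independently would cost $226, but that ignores the shift limits.
An optimal schedule: Mon-AM→Reyes, Mon-PM→Costa, Tue-AM→Jensen, Tue-PM→Reyes, Wed-AM→Reyes, Wed-PM→Jensen+Farahani, Thu-AM→Farahani, Thu-PM→Costa.
Total: 34 + 14 + 24 + 34 + 34 + 24 + 74 + 74 + 14 = $326.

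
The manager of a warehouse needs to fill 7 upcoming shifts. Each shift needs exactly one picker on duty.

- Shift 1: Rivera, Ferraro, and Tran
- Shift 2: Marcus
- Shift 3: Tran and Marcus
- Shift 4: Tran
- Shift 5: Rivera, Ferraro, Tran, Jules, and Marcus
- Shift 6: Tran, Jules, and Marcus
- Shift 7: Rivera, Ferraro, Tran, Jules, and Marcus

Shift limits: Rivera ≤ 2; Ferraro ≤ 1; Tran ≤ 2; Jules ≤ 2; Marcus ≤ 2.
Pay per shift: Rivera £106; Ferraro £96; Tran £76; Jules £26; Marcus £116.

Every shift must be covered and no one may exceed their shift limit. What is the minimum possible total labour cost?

Shift 2 can only be covered by Marcus, so that assignment is forced.
Shift 4 can only be covered by Tran, so that assignment is forced.
Picking the cheapest available picker for each shift independently would cost £422, but that ignores the shift limits.
An optimal schedule: Shift 1→Ferraro, Shift 2→Marcus, Shift 3→Tran, Shift 4→Tran, Shift 5→Jules, Shift 6→Jules, Shift 7→Rivera.
Total: 96 + 116 + 76 + 76 + 26 + 26 + 106 = £522.

£522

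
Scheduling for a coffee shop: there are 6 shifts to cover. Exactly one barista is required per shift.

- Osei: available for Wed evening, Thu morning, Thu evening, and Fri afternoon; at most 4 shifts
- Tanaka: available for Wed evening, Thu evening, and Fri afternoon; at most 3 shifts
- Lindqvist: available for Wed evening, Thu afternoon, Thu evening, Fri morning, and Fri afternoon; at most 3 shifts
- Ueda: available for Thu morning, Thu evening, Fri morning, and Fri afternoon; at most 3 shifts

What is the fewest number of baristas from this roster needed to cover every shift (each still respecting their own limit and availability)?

6 slots to fill and no one can take more than 4, so at least ⌈6/4⌉ = 2 baristas are needed.
Osei and Lindqvist alone can cover everything: Wed evening→Osei, Thu morning→Osei, Thu afternoon→Lindqvist, Thu evening→Osei, Fri morning→Lindqvist, Fri afternoon→Osei.

2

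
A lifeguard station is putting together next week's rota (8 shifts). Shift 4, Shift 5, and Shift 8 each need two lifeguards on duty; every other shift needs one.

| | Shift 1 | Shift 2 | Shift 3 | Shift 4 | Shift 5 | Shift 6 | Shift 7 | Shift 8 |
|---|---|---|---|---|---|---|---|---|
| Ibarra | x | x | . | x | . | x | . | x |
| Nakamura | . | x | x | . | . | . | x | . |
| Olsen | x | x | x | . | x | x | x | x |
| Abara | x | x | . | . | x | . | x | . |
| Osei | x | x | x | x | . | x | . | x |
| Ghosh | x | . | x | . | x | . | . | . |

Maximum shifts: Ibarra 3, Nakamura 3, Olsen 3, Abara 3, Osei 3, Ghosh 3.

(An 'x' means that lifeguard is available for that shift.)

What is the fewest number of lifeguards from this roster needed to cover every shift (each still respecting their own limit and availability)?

11 slots to fill and no one can take more than 3, so at least ⌈11/3⌉ = 4 lifeguards are needed.
Ibarra, Olsen, Abara, and Osei alone can cover everything: Shift 1→Abara, Shift 2→Abara, Shift 3→Olsen, Shift 4→Ibarra+Osei, Shift 5→Olsen+Abara, Shift 6→Ibarra, Shift 7→Olsen, Shift 8→Ibarra+Osei.

4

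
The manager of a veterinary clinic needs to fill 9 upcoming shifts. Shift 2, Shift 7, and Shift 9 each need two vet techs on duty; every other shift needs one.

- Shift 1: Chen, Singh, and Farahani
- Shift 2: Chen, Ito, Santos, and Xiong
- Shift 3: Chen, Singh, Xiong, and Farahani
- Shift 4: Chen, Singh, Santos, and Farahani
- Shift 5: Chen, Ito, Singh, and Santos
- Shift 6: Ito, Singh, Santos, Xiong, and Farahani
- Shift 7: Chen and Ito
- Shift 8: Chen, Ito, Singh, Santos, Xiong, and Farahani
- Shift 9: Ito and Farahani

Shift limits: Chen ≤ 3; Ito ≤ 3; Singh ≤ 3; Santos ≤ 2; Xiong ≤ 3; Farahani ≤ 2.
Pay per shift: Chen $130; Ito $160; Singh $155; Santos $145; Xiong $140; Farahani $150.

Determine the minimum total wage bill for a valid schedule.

$1720

Shift 7 can only be covered by Chen and Ito, so that assignment is forced.
Shift 9 can only be covered by Ito and Farahani, so that assignment is forced.
Picking the cheapest available vet tech for each shift independently would cost $1660, but that ignores the shift limits.
An optimal schedule: Shift 1→Chen, Shift 2→Xiong+Santos, Shift 3→Chen, Shift 4→Farahani, Shift 5→Santos, Shift 6→Xiong, Shift 7→Chen+Ito, Shift 8→Xiong, Shift 9→Farahani+Ito.
Total: 130 + 140 + 145 + 130 + 150 + 145 + 140 + 130 + 160 + 140 + 150 + 160 = $1720.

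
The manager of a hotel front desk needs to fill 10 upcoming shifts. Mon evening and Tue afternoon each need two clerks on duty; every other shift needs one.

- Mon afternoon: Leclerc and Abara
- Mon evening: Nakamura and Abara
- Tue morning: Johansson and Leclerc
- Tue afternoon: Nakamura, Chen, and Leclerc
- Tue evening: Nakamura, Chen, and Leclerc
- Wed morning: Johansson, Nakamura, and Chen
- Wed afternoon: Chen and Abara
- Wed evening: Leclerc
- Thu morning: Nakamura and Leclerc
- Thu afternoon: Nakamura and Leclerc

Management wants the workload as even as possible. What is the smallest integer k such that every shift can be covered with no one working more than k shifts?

3

With 5 clerks and 12 worker-slots to fill, someone must work at least ⌈12/5⌉ = 3 shifts, so k ≥ 3.
k = 3 works: Mon afternoon→Leclerc, Mon evening→Nakamura+Abara, Tue morning→Johansson, Tue afternoon→Chen+Leclerc, Tue evening→Chen, Wed morning→Johansson, Wed afternoon→Chen, Wed evening→Leclerc, Thu morning→Nakamura, Thu afternoon→Nakamura.
Loads: Johansson 2, Nakamura 3, Chen 3, Leclerc 3, Abara 1 — all ≤ 3.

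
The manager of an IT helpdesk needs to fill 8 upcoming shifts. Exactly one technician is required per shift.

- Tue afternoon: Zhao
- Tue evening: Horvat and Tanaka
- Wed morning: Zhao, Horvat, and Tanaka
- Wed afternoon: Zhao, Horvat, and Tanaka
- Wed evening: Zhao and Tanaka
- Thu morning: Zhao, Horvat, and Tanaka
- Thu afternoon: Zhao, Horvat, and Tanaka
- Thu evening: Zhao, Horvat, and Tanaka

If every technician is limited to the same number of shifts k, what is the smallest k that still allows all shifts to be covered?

3

With 3 technicians and 8 worker-slots to fill, someone must work at least ⌈8/3⌉ = 3 shifts, so k ≥ 3.
k = 3 works: Tue afternoon→Zhao, Tue evening→Horvat, Wed morning→Zhao, Wed afternoon→Horvat, Wed evening→Zhao, Thu morning→Horvat, Thu afternoon→Tanaka, Thu evening→Tanaka.
Loads: Zhao 3, Horvat 3, Tanaka 2 — all ≤ 3.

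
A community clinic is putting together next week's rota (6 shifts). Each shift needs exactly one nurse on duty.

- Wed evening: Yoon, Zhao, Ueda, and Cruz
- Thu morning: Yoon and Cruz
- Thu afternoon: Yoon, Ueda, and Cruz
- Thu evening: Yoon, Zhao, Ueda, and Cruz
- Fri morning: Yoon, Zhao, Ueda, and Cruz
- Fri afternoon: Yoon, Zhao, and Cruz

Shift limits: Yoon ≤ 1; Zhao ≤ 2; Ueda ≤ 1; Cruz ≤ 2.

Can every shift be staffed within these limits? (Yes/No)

Yes

One valid schedule: Wed evening→Zhao, Thu morning→Yoon, Thu afternoon→Ueda, Thu evening→Cruz, Fri morning→Cruz, Fri afternoon→Zhao.
Loads: Yoon 1/1, Zhao 2/2, Ueda 1/1, Cruz 2/2 — all within limits.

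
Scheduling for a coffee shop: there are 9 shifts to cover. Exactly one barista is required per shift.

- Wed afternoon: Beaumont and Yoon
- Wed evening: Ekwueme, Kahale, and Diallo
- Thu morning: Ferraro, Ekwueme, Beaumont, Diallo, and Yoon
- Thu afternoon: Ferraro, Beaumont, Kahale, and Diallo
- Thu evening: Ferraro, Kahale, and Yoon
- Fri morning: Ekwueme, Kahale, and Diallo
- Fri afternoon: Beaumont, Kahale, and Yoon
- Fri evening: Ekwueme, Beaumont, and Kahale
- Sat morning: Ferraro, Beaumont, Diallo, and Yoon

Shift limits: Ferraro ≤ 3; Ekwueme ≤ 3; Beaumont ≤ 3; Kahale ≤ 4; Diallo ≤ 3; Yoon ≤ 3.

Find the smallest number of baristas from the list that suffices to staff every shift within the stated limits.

3

9 slots to fill and no one can take more than 4, so at least ⌈9/4⌉ = 3 baristas are needed.
Ferraro, Ekwueme, and Beaumont alone can cover everything: Wed afternoon→Beaumont, Wed evening→Ekwueme, Thu morning→Beaumont, Thu afternoon→Ferraro, Thu evening→Ferraro, Fri morning→Ekwueme, Fri afternoon→Beaumont, Fri evening→Ekwueme, Sat morning→Ferraro.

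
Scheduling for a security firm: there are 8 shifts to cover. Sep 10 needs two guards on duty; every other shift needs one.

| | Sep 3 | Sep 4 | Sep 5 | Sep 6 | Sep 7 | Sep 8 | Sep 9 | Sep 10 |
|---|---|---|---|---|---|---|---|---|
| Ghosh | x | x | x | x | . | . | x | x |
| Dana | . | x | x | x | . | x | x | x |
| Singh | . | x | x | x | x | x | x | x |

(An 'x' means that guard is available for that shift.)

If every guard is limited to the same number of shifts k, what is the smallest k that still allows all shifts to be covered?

3

With 3 guards and 9 worker-slots to fill, someone must work at least ⌈9/3⌉ = 3 shifts, so k ≥ 3.
k = 3 works: Sep 3→Ghosh, Sep 4→Ghosh, Sep 5→Ghosh, Sep 6→Dana, Sep 7→Singh, Sep 8→Dana, Sep 9→Singh, Sep 10→Dana+Singh.
Loads: Ghosh 3, Dana 3, Singh 3 — all ≤ 3.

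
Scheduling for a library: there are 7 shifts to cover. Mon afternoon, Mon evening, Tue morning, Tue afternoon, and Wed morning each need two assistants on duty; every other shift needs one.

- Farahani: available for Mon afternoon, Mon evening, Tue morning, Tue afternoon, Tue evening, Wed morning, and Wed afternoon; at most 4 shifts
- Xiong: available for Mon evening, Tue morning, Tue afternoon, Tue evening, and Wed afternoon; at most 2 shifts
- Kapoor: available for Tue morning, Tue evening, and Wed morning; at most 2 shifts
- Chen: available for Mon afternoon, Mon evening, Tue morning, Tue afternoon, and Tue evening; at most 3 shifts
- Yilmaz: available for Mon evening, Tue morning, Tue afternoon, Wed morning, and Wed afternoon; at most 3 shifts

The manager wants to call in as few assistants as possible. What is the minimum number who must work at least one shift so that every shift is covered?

12 slots to fill and no one can take more than 4, so at least ⌈12/4⌉ = 3 assistants are needed.
Any 3 assistants together have capacity at most 4+3+3 = 10 < 12 slots, so 3 can never suffice.
Farahani, Xiong, Chen, and Yilmaz alone can cover everything: Mon afternoon→Farahani+Chen, Mon evening→Xiong+Chen, Tue morning→Xiong+Yilmaz, Tue afternoon→Chen+Yilmaz, Tue evening→Farahani, Wed morning→Farahani+Yilmaz, Wed afternoon→Farahani.

4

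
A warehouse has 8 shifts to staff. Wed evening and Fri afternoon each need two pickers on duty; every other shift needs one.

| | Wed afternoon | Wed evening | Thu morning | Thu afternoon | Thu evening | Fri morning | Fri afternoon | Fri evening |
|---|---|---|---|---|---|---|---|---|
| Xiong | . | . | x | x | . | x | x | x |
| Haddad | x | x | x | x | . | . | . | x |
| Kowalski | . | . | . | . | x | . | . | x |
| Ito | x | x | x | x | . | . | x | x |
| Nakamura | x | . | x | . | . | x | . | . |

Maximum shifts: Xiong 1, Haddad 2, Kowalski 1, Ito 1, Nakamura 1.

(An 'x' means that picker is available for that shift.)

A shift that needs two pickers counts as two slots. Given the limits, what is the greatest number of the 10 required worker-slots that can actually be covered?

Total capacity across all pickers is 1+2+1+1+1 = 6, and 10 slots are needed, so at most 6 can be filled.
An assignment achieving 6: Wed afternoon→Haddad, Wed evening→Haddad+Ito, Thu morning→Nakamura, Thu evening→Kowalski, Fri morning→Xiong.
Loads: Xiong 1/1, Haddad 2/2, Kowalski 1/1, Ito 1/1, Nakamura 1/1.

6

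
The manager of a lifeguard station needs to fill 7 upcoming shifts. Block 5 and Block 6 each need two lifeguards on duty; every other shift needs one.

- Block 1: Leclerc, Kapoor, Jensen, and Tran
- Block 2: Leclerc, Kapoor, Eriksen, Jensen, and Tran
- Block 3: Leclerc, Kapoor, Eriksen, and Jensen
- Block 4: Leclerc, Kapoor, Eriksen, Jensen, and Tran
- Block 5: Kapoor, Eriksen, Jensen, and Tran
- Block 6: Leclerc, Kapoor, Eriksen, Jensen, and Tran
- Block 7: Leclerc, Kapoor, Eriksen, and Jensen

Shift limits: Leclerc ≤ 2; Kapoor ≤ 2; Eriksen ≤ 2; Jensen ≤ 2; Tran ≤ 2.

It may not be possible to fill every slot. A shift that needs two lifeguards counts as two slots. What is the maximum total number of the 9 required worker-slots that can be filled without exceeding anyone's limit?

9

Total capacity across all lifeguards is 2+2+2+2+2 = 10, and 9 slots are needed, so at most 9 can be filled.
An assignment achieving 9: Block 1→Leclerc, Block 2→Eriksen, Block 3→Leclerc, Block 4→Jensen, Block 5→Kapoor+Eriksen, Block 6→Jensen+Tran, Block 7→Kapoor.
Loads: Leclerc 2/2, Kapoor 2/2, Eriksen 2/2, Jensen 2/2, Tran 1/2.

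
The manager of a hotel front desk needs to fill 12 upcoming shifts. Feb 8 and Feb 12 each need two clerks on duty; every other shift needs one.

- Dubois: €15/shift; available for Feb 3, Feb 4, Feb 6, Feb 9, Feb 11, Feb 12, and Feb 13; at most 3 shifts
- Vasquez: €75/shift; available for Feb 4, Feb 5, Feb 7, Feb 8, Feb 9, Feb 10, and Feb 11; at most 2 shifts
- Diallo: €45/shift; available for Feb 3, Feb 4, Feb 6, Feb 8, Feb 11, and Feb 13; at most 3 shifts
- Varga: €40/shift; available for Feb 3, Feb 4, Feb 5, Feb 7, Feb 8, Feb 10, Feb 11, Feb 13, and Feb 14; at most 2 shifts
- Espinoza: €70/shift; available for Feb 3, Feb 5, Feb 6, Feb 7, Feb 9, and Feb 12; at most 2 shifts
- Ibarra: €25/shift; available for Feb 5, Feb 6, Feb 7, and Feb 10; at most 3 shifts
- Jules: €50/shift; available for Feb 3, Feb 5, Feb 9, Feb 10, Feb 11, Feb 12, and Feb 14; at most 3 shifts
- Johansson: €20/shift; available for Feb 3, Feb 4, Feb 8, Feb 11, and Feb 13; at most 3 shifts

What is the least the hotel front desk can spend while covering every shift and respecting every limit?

€400

Picking the cheapest available clerk for each shift independently would cost €330, but that ignores the shift limits.
An optimal schedule: Feb 3→Johansson, Feb 4→Johansson, Feb 5→Ibarra, Feb 6→Dubois, Feb 7→Ibarra, Feb 8→Varga+Diallo, Feb 9→Dubois, Feb 10→Ibarra, Feb 11→Diallo, Feb 12→Dubois+Jules, Feb 13→Johansson, Feb 14→Varga.
Total: 20 + 20 + 25 + 15 + 25 + 40 + 45 + 15 + 25 + 45 + 15 + 50 + 20 + 40 = €400.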